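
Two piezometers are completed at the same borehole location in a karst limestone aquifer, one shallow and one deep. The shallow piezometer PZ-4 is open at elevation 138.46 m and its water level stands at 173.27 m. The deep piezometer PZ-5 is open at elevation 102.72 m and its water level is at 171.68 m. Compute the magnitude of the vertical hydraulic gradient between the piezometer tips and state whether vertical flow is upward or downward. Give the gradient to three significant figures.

|i_v| ≈ 0.0445; vertical flow is downward

Total head at PZ-4: h = 173.27 m (water level in the standpipe).
Total head at PZ-5: h = 171.68 m.
Δh = h(PZ-4) − h(PZ-5) = 173.27 − 171.68 = 1.59 m.
Vertical separation Δz = 138.46 − 102.72 = 35.74 m.
|i_v| = |Δh| / Δz = 1.59 / 35.74 = 0.0445.
Head is higher in the shallow piezometer, so vertical flow is downward (recharge condition).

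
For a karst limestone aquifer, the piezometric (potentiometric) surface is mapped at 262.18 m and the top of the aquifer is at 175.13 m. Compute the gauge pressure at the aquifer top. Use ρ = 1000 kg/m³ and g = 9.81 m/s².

P ≈ 854 kPa

Pressure head at the aquifer top: ψ = h − z = 262.18 − 175.13 = 87.05 m.
P = ρgψ = 1000 × 9.81 × 87.05 = 853961 Pa ≈ 854 kPa.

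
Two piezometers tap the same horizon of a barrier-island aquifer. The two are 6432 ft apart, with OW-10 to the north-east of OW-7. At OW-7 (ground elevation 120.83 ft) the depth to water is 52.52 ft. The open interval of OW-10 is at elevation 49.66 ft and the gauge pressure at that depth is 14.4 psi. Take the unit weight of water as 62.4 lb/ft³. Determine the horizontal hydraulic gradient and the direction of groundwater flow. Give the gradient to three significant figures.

Total head at OW-7: h = 120.83 − 52.52 = 68.31 ft.
Pressure head at OW-10: ψ = 144·P/γ = 144 × 14.4 / 62.4 = 33.23 ft.
Total head at OW-10: h = z + ψ = 49.66 + 33.23 = 82.89 ft.
Head difference: h(OW-7) − h(OW-10) = 68.31 − 82.89 = -14.58 ft.
Hydraulic gradient: i = |Δh| / L = 14.58 / 6432 = 0.00227.
Flow is from higher to lower head: from OW-10 toward OW-7, i.e. toward the south-west.

i ≈ 0.00227; groundwater flows toward the south-west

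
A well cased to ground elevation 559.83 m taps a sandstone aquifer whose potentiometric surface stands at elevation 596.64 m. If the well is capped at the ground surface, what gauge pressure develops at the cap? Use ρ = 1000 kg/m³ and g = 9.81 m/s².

P ≈ 361 kPa

Head above the cap: Δh = 596.64 − 559.83 = 36.81 m.
P = ρgΔh = 1000 × 9.81 × 36.81 = 361106 Pa ≈ 361 kPa.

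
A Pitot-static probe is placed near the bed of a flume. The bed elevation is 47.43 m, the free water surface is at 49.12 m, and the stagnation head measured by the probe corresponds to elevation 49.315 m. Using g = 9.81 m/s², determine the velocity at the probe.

Near the bed, under hydrostatic conditions, the piezometric head (z + ψ) equals the free-surface elevation, 49.12 m.
Velocity head = total − piezometric = 49.315 − 49.12 = 0.195 m.
v = √(2g·h_v) = √(2 × 9.81 × 0.195) = 1.96 m/s.

v ≈ 1.96 m/s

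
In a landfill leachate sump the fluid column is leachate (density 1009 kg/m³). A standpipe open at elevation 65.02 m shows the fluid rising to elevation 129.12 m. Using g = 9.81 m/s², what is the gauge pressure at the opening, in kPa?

P ≈ 634 kPa

Pressure head ψ = h − z = 129.12 − 65.02 = 64.10 m.
P = ρgψ = 1009 × 9.81 × 64.10 = 634480 Pa ≈ 634 kPa.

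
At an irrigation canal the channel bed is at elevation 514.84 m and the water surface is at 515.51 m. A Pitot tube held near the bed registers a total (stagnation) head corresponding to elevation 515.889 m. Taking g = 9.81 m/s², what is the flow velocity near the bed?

Near the bed, under hydrostatic conditions, the piezometric head (z + ψ) equals the free-surface elevation, 515.51 m.
Velocity head = total − piezometric = 515.889 − 515.51 = 0.379 m.
v = √(2g·h_v) = √(2 × 9.81 × 0.379) = 2.73 m/s.

v ≈ 2.73 m/s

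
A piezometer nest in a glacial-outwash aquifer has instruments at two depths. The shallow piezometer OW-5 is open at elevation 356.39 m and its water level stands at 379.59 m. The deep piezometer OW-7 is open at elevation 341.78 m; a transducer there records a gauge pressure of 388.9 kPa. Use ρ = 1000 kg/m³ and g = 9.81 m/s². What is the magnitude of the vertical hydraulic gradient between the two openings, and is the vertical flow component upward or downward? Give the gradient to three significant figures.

Total head at OW-5: h = 379.59 m (water level in the standpipe).
Pressure head at OW-7: ψ = P/(ρg) = 388.9×1000 / (1000 × 9.81) = 39.64 m.
Total head at OW-7: h = z + ψ = 341.78 + 39.64 = 381.42 m.
Δh = h(OW-5) − h(OW-7) = 379.59 − 381.42 = -1.83 m.
Vertical separation Δz = 356.39 − 341.78 = 14.61 m.
|i_v| = |Δh| / Δz = 1.83 / 14.61 = 0.125.
Head is higher in the deep piezometer, so vertical flow is upward (discharge condition).

|i_v| ≈ 0.125; vertical flow is upward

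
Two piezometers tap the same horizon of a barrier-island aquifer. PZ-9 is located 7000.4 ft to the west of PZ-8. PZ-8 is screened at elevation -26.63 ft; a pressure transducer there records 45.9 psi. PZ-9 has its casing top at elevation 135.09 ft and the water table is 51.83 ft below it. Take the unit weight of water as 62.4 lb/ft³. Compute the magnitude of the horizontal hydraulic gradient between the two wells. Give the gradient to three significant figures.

i ≈ 0.000567

Pressure head at PZ-8: ψ = 144·P/γ = 144 × 45.9 / 62.4 = 105.92 ft.
Total head at PZ-8: h = z + ψ = -26.63 + 105.92 = 79.29 ft.
Total head at PZ-9: h = 135.09 − 51.83 = 83.26 ft.
Head difference: h(PZ-8) − h(PZ-9) = 79.29 − 83.26 = -3.97 ft.
Hydraulic gradient: i = |Δh| / L = 3.97 / 7000.4 = 0.000567.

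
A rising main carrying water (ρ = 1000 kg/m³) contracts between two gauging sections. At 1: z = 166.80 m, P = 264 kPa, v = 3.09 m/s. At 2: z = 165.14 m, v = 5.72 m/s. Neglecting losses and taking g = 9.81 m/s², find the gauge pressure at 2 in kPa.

Pressure head at 1: ψ₁ = P₁/(ρg) = 264×1000 / (1000 × 9.81) = 26.91 m.
Velocity heads: v₁²/2g = 3.09²/19.62 = 0.487 m; v₂²/2g = 5.72²/19.62 = 1.668 m.
Total head H = z₁ + ψ₁ + v₁²/2g = 166.80 + 26.91 + 0.487 = 194.20 m.
ψ₂ = H − z₂ − v₂²/2g = 194.20 − 165.14 − 1.668 = 27.39 m.
P₂ = ρgψ₂ = 1000 × 9.81 × 27.39 ≈ 269 kPa.

P₂ ≈ 269 kPa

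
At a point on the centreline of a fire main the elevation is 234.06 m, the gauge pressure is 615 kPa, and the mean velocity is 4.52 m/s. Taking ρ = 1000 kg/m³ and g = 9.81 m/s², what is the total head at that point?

h ≈ 297.79 m

Pressure head ψ = P/(ρg) = 615×1000 / (1000 × 9.81) = 62.69 m.
Velocity head = v²/(2g) = 4.52² / (2 × 9.81) = 1.041 m.
h = z + ψ + v²/(2g) = 234.06 + 62.69 + 1.041 = 297.79 m.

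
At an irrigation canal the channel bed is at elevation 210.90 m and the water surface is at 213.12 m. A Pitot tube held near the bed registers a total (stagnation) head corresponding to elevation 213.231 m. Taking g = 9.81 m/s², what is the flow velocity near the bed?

Near the bed, under hydrostatic conditions, the piezometric head (z + ψ) equals the free-surface elevation, 213.12 m.
Velocity head = total − piezometric = 213.231 − 213.12 = 0.111 m.
v = √(2g·h_v) = √(2 × 9.81 × 0.111) = 1.48 m/s.

v ≈ 1.48 m/s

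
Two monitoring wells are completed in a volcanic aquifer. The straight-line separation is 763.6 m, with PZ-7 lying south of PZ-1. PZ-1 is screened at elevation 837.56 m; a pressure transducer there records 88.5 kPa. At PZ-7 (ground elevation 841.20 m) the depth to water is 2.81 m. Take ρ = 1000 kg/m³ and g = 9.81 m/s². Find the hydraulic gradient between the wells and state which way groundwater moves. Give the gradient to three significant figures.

Pressure head at PZ-1: ψ = P/(ρg) = 88.5×1000 / (1000 × 9.81) = 9.02 m.
Total head at PZ-1: h = z + ψ = 837.56 + 9.02 = 846.58 m.
Total head at PZ-7: h = 841.20 − 2.81 = 838.39 m.
Head difference: h(PZ-1) − h(PZ-7) = 846.58 − 838.39 = 8.19 m.
Hydraulic gradient: i = |Δh| / L = 8.19 / 763.6 = 0.0107.
Flow is from higher to lower head: from PZ-1 toward PZ-7, i.e. toward the south.

i ≈ 0.0107; groundwater flows toward the south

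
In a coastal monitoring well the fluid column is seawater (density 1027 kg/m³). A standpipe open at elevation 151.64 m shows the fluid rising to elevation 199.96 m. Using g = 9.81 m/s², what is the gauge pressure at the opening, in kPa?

P ≈ 487 kPa

Pressure head ψ = h − z = 199.96 − 151.64 = 48.32 m.
P = ρgψ = 1027 × 9.81 × 48.32 = 486818 Pa ≈ 487 kPa.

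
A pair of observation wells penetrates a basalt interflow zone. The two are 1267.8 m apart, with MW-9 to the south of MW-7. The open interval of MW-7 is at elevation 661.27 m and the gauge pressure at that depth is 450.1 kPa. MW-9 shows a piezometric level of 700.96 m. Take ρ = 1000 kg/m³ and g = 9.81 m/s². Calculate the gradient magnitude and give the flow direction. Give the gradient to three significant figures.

Pressure head at MW-7: ψ = P/(ρg) = 450.1×1000 / (1000 × 9.81) = 45.88 m.
Total head at MW-7: h = z + ψ = 661.27 + 45.88 = 707.15 m.
Total head at MW-9: h = 700.96 m (water level in the piezometer is the total head).
Head difference: h(MW-7) − h(MW-9) = 707.15 − 700.96 = 6.19 m.
Hydraulic gradient: i = |Δh| / L = 6.19 / 1267.8 = 0.00488.
Flow is from higher to lower head: from MW-7 toward MW-9, i.e. toward the south.

i ≈ 0.00488; groundwater flows toward the south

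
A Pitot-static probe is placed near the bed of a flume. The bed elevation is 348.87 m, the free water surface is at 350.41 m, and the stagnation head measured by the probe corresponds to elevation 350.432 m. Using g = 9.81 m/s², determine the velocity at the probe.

Near the bed, under hydrostatic conditions, the piezometric head (z + ψ) equals the free-surface elevation, 350.41 m.
Velocity head = total − piezometric = 350.432 − 350.41 = 0.022 m.
v = √(2g·h_v) = √(2 × 9.81 × 0.022) = 0.657 m/s.

v ≈ 0.657 m/s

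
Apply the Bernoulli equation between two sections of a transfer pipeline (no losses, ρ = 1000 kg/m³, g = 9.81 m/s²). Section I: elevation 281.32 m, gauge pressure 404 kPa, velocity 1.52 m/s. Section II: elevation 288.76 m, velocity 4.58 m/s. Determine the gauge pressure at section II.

P₂ ≈ 322 kPa

Pressure head at I: ψ₁ = P₁/(ρg) = 404×1000 / (1000 × 9.81) = 41.18 m.
Velocity heads: v₁²/2g = 1.52²/19.62 = 0.118 m; v₂²/2g = 4.58²/19.62 = 1.069 m.
Total head H = z₁ + ψ₁ + v₁²/2g = 281.32 + 41.18 + 0.118 = 322.62 m.
ψ₂ = H − z₂ − v₂²/2g = 322.62 − 288.76 − 1.069 = 32.79 m.
P₂ = ρgψ₂ = 1000 × 9.81 × 32.79 ≈ 322 kPa.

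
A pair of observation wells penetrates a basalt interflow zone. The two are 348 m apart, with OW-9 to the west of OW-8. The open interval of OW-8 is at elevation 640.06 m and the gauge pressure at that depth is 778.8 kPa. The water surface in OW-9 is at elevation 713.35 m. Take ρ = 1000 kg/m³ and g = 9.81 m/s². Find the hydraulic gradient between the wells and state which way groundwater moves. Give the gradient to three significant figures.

i ≈ 0.0175; groundwater flows toward the west

Pressure head at OW-8: ψ = P/(ρg) = 778.8×1000 / (1000 × 9.81) = 79.39 m.
Total head at OW-8: h = z + ψ = 640.06 + 79.39 = 719.45 m.
Total head at OW-9: h = 713.35 m (water level in the piezometer is the total head).
Head difference: h(OW-8) − h(OW-9) = 719.45 − 713.35 = 6.10 m.
Hydraulic gradient: i = |Δh| / L = 6.10 / 348 = 0.0175.
Flow is from higher to lower head: from OW-8 toward OW-9, i.e. toward the west.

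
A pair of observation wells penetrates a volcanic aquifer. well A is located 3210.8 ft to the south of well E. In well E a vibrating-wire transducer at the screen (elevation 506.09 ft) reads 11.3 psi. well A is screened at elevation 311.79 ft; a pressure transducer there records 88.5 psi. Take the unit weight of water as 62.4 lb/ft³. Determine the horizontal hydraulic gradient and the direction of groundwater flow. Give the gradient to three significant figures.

Pressure head at well E: ψ = 144·P/γ = 144 × 11.3 / 62.4 = 26.08 ft.
Total head at well E: h = z + ψ = 506.09 + 26.08 = 532.17 ft.
Pressure head at well A: ψ = 144·P/γ = 144 × 88.5 / 62.4 = 204.23 ft.
Total head at well A: h = z + ψ = 311.79 + 204.23 = 516.02 ft.
Head difference: h(well E) − h(well A) = 532.17 − 516.02 = 16.15 ft.
Hydraulic gradient: i = |Δh| / L = 16.15 / 3210.8 = 0.00503.
Flow is from higher to lower head: from well E toward well A, i.e. toward the south.

i ≈ 0.00503; groundwater flows toward the south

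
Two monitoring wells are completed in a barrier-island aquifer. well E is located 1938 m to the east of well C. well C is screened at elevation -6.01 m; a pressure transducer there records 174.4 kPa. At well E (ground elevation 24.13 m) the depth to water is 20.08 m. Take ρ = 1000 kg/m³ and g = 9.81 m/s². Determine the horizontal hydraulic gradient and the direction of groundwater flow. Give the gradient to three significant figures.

i ≈ 0.00398; groundwater flows toward the east

Pressure head at well C: ψ = P/(ρg) = 174.4×1000 / (1000 × 9.81) = 17.78 m.
Total head at well C: h = z + ψ = -6.01 + 17.78 = 11.77 m.
Total head at well E: h = 24.13 − 20.08 = 4.05 m.
Head difference: h(well C) − h(well E) = 11.77 − 4.05 = 7.72 m.
Hydraulic gradient: i = |Δh| / L = 7.72 / 1938 = 0.00398.
Flow is from higher to lower head: from well C toward well E, i.e. toward the east.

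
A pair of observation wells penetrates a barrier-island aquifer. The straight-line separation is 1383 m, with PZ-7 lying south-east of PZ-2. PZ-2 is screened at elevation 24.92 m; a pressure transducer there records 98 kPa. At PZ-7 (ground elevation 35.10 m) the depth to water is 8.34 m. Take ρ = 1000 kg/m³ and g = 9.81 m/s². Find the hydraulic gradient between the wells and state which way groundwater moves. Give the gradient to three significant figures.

Pressure head at PZ-2: ψ = P/(ρg) = 98×1000 / (1000 × 9.81) = 9.99 m.
Total head at PZ-2: h = z + ψ = 24.92 + 9.99 = 34.91 m.
Total head at PZ-7: h = 35.10 − 8.34 = 26.76 m.
Head difference: h(PZ-2) − h(PZ-7) = 34.91 − 26.76 = 8.15 m.
Hydraulic gradient: i = |Δh| / L = 8.15 / 1383 = 0.00589.
Flow is from higher to lower head: from PZ-2 toward PZ-7, i.e. toward the south-east.

i ≈ 0.00589; groundwater flows toward the south-east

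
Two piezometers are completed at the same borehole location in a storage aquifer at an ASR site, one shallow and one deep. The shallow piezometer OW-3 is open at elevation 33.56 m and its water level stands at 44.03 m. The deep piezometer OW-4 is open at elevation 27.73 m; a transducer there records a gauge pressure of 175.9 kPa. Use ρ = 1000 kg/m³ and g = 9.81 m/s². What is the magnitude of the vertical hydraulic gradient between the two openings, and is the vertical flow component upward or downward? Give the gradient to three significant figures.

Total head at OW-3: h = 44.03 m (water level in the standpipe).
Pressure head at OW-4: ψ = P/(ρg) = 175.9×1000 / (1000 × 9.81) = 17.93 m.
Total head at OW-4: h = z + ψ = 27.73 + 17.93 = 45.66 m.
Δh = h(OW-3) − h(OW-4) = 44.03 − 45.66 = -1.63 m.
Vertical separation Δz = 33.56 − 27.73 = 5.83 m.
|i_v| = |Δh| / Δz = 1.63 / 5.83 = 0.280.
Head is higher in the deep piezometer, so vertical flow is upward (discharge condition).

|i_v| ≈ 0.280; vertical flow is upward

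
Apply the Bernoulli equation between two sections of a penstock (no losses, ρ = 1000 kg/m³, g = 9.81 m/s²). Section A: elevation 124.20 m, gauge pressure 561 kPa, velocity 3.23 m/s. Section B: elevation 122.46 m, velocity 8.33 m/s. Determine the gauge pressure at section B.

P₂ ≈ 549 kPa

Pressure head at A: ψ₁ = P₁/(ρg) = 561×1000 / (1000 × 9.81) = 57.19 m.
Velocity heads: v₁²/2g = 3.23²/19.62 = 0.532 m; v₂²/2g = 8.33²/19.62 = 3.537 m.
Total head H = z₁ + ψ₁ + v₁²/2g = 124.20 + 57.19 + 0.532 = 181.92 m.
ψ₂ = H − z₂ − v₂²/2g = 181.92 − 122.46 − 3.537 = 55.92 m.
P₂ = ρgψ₂ = 1000 × 9.81 × 55.92 ≈ 549 kPa.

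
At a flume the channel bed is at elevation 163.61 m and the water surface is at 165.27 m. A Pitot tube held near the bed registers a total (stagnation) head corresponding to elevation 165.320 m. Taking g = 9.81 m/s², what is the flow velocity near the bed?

v ≈ 0.990 m/s

Near the bed, under hydrostatic conditions, the piezometric head (z + ψ) equals the free-surface elevation, 165.27 m.
Velocity head = total − piezometric = 165.320 − 165.27 = 0.050 m.
v = √(2g·h_v) = √(2 × 9.81 × 0.050) = 0.990 m/s.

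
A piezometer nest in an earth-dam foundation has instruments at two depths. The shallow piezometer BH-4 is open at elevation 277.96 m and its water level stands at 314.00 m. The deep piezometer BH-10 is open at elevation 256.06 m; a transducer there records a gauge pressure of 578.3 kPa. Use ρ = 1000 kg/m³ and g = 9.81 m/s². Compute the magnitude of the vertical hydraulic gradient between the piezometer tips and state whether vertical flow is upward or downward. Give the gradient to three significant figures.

Total head at BH-4: h = 314.00 m (water level in the standpipe).
Pressure head at BH-10: ψ = P/(ρg) = 578.3×1000 / (1000 × 9.81) = 58.95 m.
Total head at BH-10: h = z + ψ = 256.06 + 58.95 = 315.01 m.
Δh = h(BH-4) − h(BH-10) = 314.00 − 315.01 = -1.01 m.
Vertical separation Δz = 277.96 − 256.06 = 21.90 m.
|i_v| = |Δh| / Δz = 1.01 / 21.90 = 0.0461.
Head is higher in the deep piezometer, so vertical flow is upward (discharge condition).

|i_v| ≈ 0.0461; vertical flow is upward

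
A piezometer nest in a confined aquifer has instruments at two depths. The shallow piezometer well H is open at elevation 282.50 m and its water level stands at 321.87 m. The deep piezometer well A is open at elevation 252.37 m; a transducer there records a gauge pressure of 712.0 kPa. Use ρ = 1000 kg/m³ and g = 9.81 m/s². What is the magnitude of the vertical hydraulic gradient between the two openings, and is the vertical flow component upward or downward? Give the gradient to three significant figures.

|i_v| ≈ 0.102; vertical flow is upward

Total head at well H: h = 321.87 m (water level in the standpipe).
Pressure head at well A: ψ = P/(ρg) = 712.0×1000 / (1000 × 9.81) = 72.58 m.
Total head at well A: h = z + ψ = 252.37 + 72.58 = 324.95 m.
Δh = h(well H) − h(well A) = 321.87 − 324.95 = -3.08 m.
Vertical separation Δz = 282.50 − 252.37 = 30.13 m.
|i_v| = |Δh| / Δz = 3.08 / 30.13 = 0.102.
Head is higher in the deep piezometer, so vertical flow is upward (discharge condition).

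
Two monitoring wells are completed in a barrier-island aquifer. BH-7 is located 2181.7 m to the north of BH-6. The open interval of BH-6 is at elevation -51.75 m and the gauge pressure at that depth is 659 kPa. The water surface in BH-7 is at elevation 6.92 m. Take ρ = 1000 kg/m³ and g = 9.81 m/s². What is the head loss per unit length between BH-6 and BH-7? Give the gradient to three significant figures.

Pressure head at BH-6: ψ = P/(ρg) = 659×1000 / (1000 × 9.81) = 67.18 m.
Total head at BH-6: h = z + ψ = -51.75 + 67.18 = 15.43 m.
Total head at BH-7: h = 6.92 m (water level in the piezometer is the total head).
Head difference: h(BH-6) − h(BH-7) = 15.43 − 6.92 = 8.51 m.
Hydraulic gradient: i = |Δh| / L = 8.51 / 2181.7 = 0.00390.

i ≈ 0.00390 m/m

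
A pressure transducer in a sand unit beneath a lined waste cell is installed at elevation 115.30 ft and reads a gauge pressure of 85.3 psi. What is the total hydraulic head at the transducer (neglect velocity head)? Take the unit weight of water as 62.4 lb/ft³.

ψ = 144·P/γ = 144 × 85.3 / 62.4 = 196.85 ft.
h = z + ψ = 115.30 + 196.85 = 312.15 ft.

h ≈ 312.15 ft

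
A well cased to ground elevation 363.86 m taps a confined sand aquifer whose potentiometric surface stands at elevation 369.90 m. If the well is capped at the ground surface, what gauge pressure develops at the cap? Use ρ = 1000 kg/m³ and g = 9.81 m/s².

P ≈ 59.3 kPa

Head above the cap: Δh = 369.90 − 363.86 = 6.04 m.
P = ρgΔh = 1000 × 9.81 × 6.04 = 59252 Pa ≈ 59.3 kPa.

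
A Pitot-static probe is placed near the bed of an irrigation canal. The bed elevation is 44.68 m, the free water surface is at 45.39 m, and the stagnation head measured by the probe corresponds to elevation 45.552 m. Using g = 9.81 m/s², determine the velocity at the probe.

Near the bed, under hydrostatic conditions, the piezometric head (z + ψ) equals the free-surface elevation, 45.39 m.
Velocity head = total − piezometric = 45.552 − 45.39 = 0.162 m.
v = √(2g·h_v) = √(2 × 9.81 × 0.162) = 1.78 m/s.

v ≈ 1.78 m/s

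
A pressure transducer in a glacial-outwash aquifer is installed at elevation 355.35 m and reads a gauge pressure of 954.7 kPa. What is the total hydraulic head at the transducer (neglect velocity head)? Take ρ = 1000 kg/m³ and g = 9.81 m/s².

h ≈ 452.67 m

ψ = P/(ρg) = 954.7×1000 / (1000 × 9.81) = 97.32 m.
h = z + ψ = 355.35 + 97.32 = 452.67 m.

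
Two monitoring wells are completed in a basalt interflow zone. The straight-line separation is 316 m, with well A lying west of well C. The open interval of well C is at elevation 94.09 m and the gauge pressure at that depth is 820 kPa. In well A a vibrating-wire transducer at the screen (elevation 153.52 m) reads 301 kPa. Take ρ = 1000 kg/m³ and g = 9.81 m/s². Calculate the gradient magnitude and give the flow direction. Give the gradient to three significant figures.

Pressure head at well C: ψ = P/(ρg) = 820×1000 / (1000 × 9.81) = 83.59 m.
Total head at well C: h = z + ψ = 94.09 + 83.59 = 177.68 m.
Pressure head at well A: ψ = P/(ρg) = 301×1000 / (1000 × 9.81) = 30.68 m.
Total head at well A: h = z + ψ = 153.52 + 30.68 = 184.20 m.
Head difference: h(well C) − h(well A) = 177.68 − 184.20 = -6.52 m.
Hydraulic gradient: i = |Δh| / L = 6.52 / 316 = 0.0206.
Flow is from higher to lower head: from well A toward well C, i.e. toward the east.

i ≈ 0.0206; groundwater flows toward the east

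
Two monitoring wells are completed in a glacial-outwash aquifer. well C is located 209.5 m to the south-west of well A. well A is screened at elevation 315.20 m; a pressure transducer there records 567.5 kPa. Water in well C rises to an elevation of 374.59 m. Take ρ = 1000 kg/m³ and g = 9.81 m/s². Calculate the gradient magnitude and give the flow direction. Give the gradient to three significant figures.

Pressure head at well A: ψ = P/(ρg) = 567.5×1000 / (1000 × 9.81) = 57.85 m.
Total head at well A: h = z + ψ = 315.20 + 57.85 = 373.05 m.
Total head at well C: h = 374.59 m (water level in the piezometer is the total head).
Head difference: h(well A) − h(well C) = 373.05 − 374.59 = -1.54 m.
Hydraulic gradient: i = |Δh| / L = 1.54 / 209.5 = 0.00735.
Flow is from higher to lower head: from well C toward well A, i.e. toward the north-east.

i ≈ 0.00735; groundwater flows toward the north-east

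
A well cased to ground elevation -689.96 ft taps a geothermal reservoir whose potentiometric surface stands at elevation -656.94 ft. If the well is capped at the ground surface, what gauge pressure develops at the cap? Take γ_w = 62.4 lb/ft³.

Head above the cap: Δh = -656.94 − (-689.96) = 33.02 ft.
P = γΔh/144 = 62.4 × 33.02 / 144 = 14.3 psi.

P ≈ 14.3 psi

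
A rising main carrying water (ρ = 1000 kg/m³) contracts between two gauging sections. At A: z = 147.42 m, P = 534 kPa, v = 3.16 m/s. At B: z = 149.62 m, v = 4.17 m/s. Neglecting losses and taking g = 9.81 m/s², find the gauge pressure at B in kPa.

P₂ ≈ 509 kPa

Pressure head at A: ψ₁ = P₁/(ρg) = 534×1000 / (1000 × 9.81) = 54.43 m.
Velocity heads: v₁²/2g = 3.16²/19.62 = 0.509 m; v₂²/2g = 4.17²/19.62 = 0.886 m.
Total head H = z₁ + ψ₁ + v₁²/2g = 147.42 + 54.43 + 0.509 = 202.36 m.
ψ₂ = H − z₂ − v₂²/2g = 202.36 − 149.62 − 0.886 = 51.85 m.
P₂ = ρgψ₂ = 1000 × 9.81 × 51.85 ≈ 509 kPa.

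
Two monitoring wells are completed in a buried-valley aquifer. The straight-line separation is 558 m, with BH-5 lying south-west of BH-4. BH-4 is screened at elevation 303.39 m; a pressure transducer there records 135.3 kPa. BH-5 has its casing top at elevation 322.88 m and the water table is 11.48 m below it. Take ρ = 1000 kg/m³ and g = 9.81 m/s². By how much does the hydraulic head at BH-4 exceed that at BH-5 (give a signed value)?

Pressure head at BH-4: ψ = P/(ρg) = 135.3×1000 / (1000 × 9.81) = 13.79 m.
Total head at BH-4: h = z + ψ = 303.39 + 13.79 = 317.18 m.
Total head at BH-5: h = 322.88 − 11.48 = 311.40 m.
Head difference: h(BH-4) − h(BH-5) = 317.18 − 311.40 = 5.78 m.

Δh ≈ 5.78 m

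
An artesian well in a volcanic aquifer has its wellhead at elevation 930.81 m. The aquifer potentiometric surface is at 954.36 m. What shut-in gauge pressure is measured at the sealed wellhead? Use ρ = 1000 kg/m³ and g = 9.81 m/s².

Head above the cap: Δh = 954.36 − 930.81 = 23.55 m.
P = ρgΔh = 1000 × 9.81 × 23.55 = 231026 Pa ≈ 231 kPa.

P ≈ 231 kPa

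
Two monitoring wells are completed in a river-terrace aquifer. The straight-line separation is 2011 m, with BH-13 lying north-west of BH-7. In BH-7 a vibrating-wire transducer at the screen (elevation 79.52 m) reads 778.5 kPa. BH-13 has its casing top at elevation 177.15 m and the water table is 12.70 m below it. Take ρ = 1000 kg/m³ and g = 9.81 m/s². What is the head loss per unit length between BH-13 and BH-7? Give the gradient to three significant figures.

i ≈ 0.00277 m/m

Pressure head at BH-7: ψ = P/(ρg) = 778.5×1000 / (1000 × 9.81) = 79.36 m.
Total head at BH-7: h = z + ψ = 79.52 + 79.36 = 158.88 m.
Total head at BH-13: h = 177.15 − 12.70 = 164.45 m.
Head difference: h(BH-7) − h(BH-13) = 158.88 − 164.45 = -5.57 m.
Hydraulic gradient: i = |Δh| / L = 5.57 / 2011 = 0.00277.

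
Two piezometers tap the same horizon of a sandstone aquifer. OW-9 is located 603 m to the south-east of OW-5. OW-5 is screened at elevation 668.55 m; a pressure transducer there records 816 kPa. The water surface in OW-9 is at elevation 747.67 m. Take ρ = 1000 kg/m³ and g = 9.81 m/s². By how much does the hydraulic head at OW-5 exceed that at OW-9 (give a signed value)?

Δh ≈ 4.06 m

Pressure head at OW-5: ψ = P/(ρg) = 816×1000 / (1000 × 9.81) = 83.18 m.
Total head at OW-5: h = z + ψ = 668.55 + 83.18 = 751.73 m.
Total head at OW-9: h = 747.67 m (water level in the piezometer is the total head).
Head difference: h(OW-5) − h(OW-9) = 751.73 − 747.67 = 4.06 m.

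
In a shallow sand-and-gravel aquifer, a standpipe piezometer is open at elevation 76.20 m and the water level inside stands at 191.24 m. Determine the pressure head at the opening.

Total head h = 191.24 m (the water-surface elevation in the piezometer).
Pressure head ψ = h − z = 191.24 − 76.20 = 115.04 m.

ψ ≈ 115.04 m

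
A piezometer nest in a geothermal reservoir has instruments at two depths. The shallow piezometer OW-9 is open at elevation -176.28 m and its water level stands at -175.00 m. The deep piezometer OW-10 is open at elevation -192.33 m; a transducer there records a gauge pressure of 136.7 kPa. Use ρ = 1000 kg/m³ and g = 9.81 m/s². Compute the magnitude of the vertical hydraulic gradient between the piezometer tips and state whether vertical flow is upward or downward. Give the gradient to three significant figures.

|i_v| ≈ 0.212; vertical flow is downward

Total head at OW-9: h = -175.00 m (water level in the standpipe).
Pressure head at OW-10: ψ = P/(ρg) = 136.7×1000 / (1000 × 9.81) = 13.93 m.
Total head at OW-10: h = z + ψ = -192.33 + 13.93 = -178.40 m.
Δh = h(OW-9) − h(OW-10) = -175.00 − (-178.40) = 3.40 m.
Vertical separation Δz = -176.28 − (-192.33) = 16.05 m.
|i_v| = |Δh| / Δz = 3.40 / 16.05 = 0.212.
Head is higher in the shallow piezometer, so vertical flow is downward (recharge condition).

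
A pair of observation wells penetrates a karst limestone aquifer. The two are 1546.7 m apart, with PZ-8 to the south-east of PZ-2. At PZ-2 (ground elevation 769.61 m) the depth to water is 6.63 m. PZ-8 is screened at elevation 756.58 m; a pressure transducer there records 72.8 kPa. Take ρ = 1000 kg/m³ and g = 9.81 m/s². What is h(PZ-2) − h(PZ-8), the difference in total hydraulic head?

Δh ≈ -1.02 m

Total head at PZ-2: h = 769.61 − 6.63 = 762.98 m.
Pressure head at PZ-8: ψ = P/(ρg) = 72.8×1000 / (1000 × 9.81) = 7.42 m.
Total head at PZ-8: h = z + ψ = 756.58 + 7.42 = 764.00 m.
Head difference: h(PZ-2) − h(PZ-8) = 762.98 − 764.00 = -1.02 m.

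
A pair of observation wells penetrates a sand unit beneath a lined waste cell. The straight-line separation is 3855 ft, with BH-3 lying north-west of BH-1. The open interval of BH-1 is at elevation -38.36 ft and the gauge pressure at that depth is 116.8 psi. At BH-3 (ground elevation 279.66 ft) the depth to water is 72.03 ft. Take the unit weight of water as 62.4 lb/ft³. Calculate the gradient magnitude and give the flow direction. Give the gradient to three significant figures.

Pressure head at BH-1: ψ = 144·P/γ = 144 × 116.8 / 62.4 = 269.54 ft.
Total head at BH-1: h = z + ψ = -38.36 + 269.54 = 231.18 ft.
Total head at BH-3: h = 279.66 − 72.03 = 207.63 ft.
Head difference: h(BH-1) − h(BH-3) = 231.18 − 207.63 = 23.55 ft.
Hydraulic gradient: i = |Δh| / L = 23.55 / 3855 = 0.00611.
Flow is from higher to lower head: from BH-1 toward BH-3, i.e. toward the north-west.

i ≈ 0.00611; groundwater flows toward the north-west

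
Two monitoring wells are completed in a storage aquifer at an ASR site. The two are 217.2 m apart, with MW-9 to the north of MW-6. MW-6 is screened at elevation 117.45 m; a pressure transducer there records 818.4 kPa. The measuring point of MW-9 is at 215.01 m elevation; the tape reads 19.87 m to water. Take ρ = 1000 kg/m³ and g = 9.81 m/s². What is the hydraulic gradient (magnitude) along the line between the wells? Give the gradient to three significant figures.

Pressure head at MW-6: ψ = P/(ρg) = 818.4×1000 / (1000 × 9.81) = 83.43 m.
Total head at MW-6: h = z + ψ = 117.45 + 83.43 = 200.88 m.
Total head at MW-9: h = 215.01 − 19.87 = 195.14 m.
Head difference: h(MW-6) − h(MW-9) = 200.88 − 195.14 = 5.74 m.
Hydraulic gradient: i = |Δh| / L = 5.74 / 217.2 = 0.0264.

i ≈ 0.0264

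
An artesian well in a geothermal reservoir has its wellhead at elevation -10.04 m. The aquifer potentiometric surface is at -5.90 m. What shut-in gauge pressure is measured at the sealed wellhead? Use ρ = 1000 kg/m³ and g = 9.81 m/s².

P ≈ 40.6 kPa

Head above the cap: Δh = -5.90 − (-10.04) = 4.14 m.
P = ρgΔh = 1000 × 9.81 × 4.14 = 40613 Pa ≈ 40.6 kPa.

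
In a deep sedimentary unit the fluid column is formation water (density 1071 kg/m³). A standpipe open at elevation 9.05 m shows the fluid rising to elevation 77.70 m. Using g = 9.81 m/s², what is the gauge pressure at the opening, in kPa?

P ≈ 721 kPa

Pressure head ψ = h − z = 77.70 − 9.05 = 68.65 m.
P = ρgψ = 1071 × 9.81 × 68.65 = 721272 Pa ≈ 721 kPa.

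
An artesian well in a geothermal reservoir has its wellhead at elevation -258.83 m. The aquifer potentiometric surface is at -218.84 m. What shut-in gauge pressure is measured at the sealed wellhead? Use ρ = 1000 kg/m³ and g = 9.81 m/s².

Head above the cap: Δh = -218.84 − (-258.83) = 39.99 m.
P = ρgΔh = 1000 × 9.81 × 39.99 = 392302 Pa ≈ 392 kPa.

P ≈ 392 kPa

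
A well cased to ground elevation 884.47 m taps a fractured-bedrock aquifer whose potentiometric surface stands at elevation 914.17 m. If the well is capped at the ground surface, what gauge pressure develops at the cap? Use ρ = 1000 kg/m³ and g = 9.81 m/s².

P ≈ 291 kPa

Head above the cap: Δh = 914.17 − 884.47 = 29.70 m.
P = ρgΔh = 1000 × 9.81 × 29.70 = 291357 Pa ≈ 291 kPa.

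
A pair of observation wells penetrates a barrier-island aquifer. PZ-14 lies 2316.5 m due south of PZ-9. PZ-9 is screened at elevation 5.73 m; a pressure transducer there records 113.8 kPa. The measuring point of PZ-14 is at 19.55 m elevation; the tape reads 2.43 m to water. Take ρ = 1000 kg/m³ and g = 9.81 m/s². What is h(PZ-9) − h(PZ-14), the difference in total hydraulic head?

Pressure head at PZ-9: ψ = P/(ρg) = 113.8×1000 / (1000 × 9.81) = 11.60 m.
Total head at PZ-9: h = z + ψ = 5.73 + 11.60 = 17.33 m.
Total head at PZ-14: h = 19.55 − 2.43 = 17.12 m.
Head difference: h(PZ-9) − h(PZ-14) = 17.33 − 17.12 = 0.21 m.

Δh ≈ 0.21 m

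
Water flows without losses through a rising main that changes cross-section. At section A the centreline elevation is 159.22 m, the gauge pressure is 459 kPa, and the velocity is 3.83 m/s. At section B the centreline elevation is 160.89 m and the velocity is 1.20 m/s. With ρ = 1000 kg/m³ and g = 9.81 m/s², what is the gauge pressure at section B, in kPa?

P₂ ≈ 449 kPa

Pressure head at A: ψ₁ = P₁/(ρg) = 459×1000 / (1000 × 9.81) = 46.79 m.
Velocity heads: v₁²/2g = 3.83²/19.62 = 0.748 m; v₂²/2g = 1.20²/19.62 = 0.073 m.
Total head H = z₁ + ψ₁ + v₁²/2g = 159.22 + 46.79 + 0.748 = 206.76 m.
ψ₂ = H − z₂ − v₂²/2g = 206.76 − 160.89 − 0.073 = 45.80 m.
P₂ = ρgψ₂ = 1000 × 9.81 × 45.80 ≈ 449 kPa.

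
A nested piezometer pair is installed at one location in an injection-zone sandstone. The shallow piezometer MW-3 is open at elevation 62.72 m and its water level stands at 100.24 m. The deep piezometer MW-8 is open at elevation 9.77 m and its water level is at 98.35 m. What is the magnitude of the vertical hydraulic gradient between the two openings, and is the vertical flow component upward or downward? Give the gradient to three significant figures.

|i_v| ≈ 0.0357; vertical flow is downward

Total head at MW-3: h = 100.24 m (water level in the standpipe).
Total head at MW-8: h = 98.35 m.
Δh = h(MW-3) − h(MW-8) = 100.24 − 98.35 = 1.89 m.
Vertical separation Δz = 62.72 − 9.77 = 52.95 m.
|i_v| = |Δh| / Δz = 1.89 / 52.95 = 0.0357.
Head is higher in the shallow piezometer, so vertical flow is downward (recharge condition).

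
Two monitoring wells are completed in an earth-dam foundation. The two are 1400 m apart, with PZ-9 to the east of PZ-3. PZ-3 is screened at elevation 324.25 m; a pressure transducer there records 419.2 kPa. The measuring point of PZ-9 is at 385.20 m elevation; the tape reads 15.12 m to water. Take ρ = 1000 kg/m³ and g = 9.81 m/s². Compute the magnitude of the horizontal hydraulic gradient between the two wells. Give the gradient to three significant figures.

Pressure head at PZ-3: ψ = P/(ρg) = 419.2×1000 / (1000 × 9.81) = 42.73 m.
Total head at PZ-3: h = z + ψ = 324.25 + 42.73 = 366.98 m.
Total head at PZ-9: h = 385.20 − 15.12 = 370.08 m.
Head difference: h(PZ-3) − h(PZ-9) = 366.98 − 370.08 = -3.10 m.
Hydraulic gradient: i = |Δh| / L = 3.10 / 1400 = 0.00221.

i ≈ 0.00221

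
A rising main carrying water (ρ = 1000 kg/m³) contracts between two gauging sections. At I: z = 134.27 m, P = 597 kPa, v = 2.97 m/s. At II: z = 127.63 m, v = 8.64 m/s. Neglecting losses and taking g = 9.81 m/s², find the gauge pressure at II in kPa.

Pressure head at I: ψ₁ = P₁/(ρg) = 597×1000 / (1000 × 9.81) = 60.86 m.
Velocity heads: v₁²/2g = 2.97²/19.62 = 0.450 m; v₂²/2g = 8.64²/19.62 = 3.805 m.
Total head H = z₁ + ψ₁ + v₁²/2g = 134.27 + 60.86 + 0.450 = 195.58 m.
ψ₂ = H − z₂ − v₂²/2g = 195.58 − 127.63 − 3.805 = 64.15 m.
P₂ = ρgψ₂ = 1000 × 9.81 × 64.15 ≈ 629 kPa.

P₂ ≈ 629 kPa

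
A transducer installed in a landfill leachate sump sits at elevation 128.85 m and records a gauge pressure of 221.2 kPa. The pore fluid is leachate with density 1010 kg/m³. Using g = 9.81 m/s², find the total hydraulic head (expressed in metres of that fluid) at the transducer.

ψ = P/(ρg) = 221.2×1000 / (1010 × 9.81) = 22.33 m.
h = z + ψ = 128.85 + 22.33 = 151.18 m.

h ≈ 151.18 m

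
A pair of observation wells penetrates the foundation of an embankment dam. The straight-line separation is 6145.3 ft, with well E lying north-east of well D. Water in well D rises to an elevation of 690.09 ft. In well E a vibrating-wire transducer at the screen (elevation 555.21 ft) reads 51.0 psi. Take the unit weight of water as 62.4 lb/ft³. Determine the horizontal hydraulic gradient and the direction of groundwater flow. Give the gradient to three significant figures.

i ≈ 0.00280; groundwater flows toward the north-east

Total head at well D: h = 690.09 ft (water level in the piezometer is the total head).
Pressure head at well E: ψ = 144·P/γ = 144 × 51.0 / 62.4 = 117.69 ft.
Total head at well E: h = z + ψ = 555.21 + 117.69 = 672.90 ft.
Head difference: h(well D) − h(well E) = 690.09 − 672.90 = 17.19 ft.
Hydraulic gradient: i = |Δh| / L = 17.19 / 6145.3 = 0.00280.
Flow is from higher to lower head: from well D toward well E, i.e. toward the north-east.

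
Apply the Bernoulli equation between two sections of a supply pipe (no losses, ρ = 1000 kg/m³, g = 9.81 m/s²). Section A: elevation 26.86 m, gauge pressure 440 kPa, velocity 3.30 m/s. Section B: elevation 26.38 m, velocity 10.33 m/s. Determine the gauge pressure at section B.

P₂ ≈ 397 kPa

Pressure head at A: ψ₁ = P₁/(ρg) = 440×1000 / (1000 × 9.81) = 44.85 m.
Velocity heads: v₁²/2g = 3.30²/19.62 = 0.555 m; v₂²/2g = 10.33²/19.62 = 5.439 m.
Total head H = z₁ + ψ₁ + v₁²/2g = 26.86 + 44.85 + 0.555 = 72.27 m.
ψ₂ = H − z₂ − v₂²/2g = 72.27 − 26.38 − 5.439 = 40.45 m.
P₂ = ρgψ₂ = 1000 × 9.81 × 40.45 ≈ 397 kPa.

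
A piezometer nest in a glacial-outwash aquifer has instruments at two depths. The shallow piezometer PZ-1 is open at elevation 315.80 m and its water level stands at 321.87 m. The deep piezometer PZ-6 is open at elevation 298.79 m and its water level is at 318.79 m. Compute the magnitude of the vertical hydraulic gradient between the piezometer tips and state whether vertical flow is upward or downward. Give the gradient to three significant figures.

Total head at PZ-1: h = 321.87 m (water level in the standpipe).
Total head at PZ-6: h = 318.79 m.
Δh = h(PZ-1) − h(PZ-6) = 321.87 − 318.79 = 3.08 m.
Vertical separation Δz = 315.80 − 298.79 = 17.01 m.
|i_v| = |Δh| / Δz = 3.08 / 17.01 = 0.181.
Head is higher in the shallow piezometer, so vertical flow is downward (recharge condition).

|i_v| ≈ 0.181; vertical flow is downward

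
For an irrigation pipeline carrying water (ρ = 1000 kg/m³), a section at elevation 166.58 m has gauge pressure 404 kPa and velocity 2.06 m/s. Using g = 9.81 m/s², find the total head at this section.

h ≈ 207.98 m

Pressure head ψ = P/(ρg) = 404×1000 / (1000 × 9.81) = 41.18 m.
Velocity head = v²/(2g) = 2.06² / (2 × 9.81) = 0.216 m.
h = z + ψ + v²/(2g) = 166.58 + 41.18 + 0.216 = 207.98 m.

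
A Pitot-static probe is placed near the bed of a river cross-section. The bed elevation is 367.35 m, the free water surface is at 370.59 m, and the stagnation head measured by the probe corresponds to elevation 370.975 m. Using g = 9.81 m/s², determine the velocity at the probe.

v ≈ 2.75 m/s

Near the bed, under hydrostatic conditions, the piezometric head (z + ψ) equals the free-surface elevation, 370.59 m.
Velocity head = total − piezometric = 370.975 − 370.59 = 0.385 m.
v = √(2g·h_v) = √(2 × 9.81 × 0.385) = 2.75 m/s.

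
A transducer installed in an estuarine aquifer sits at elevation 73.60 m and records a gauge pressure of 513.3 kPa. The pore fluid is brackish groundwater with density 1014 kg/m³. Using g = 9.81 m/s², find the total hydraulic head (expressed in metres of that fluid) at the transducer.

ψ = P/(ρg) = 513.3×1000 / (1014 × 9.81) = 51.60 m.
h = z + ψ = 73.60 + 51.60 = 125.20 m.

h ≈ 125.20 m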